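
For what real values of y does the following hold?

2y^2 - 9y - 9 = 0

y = -0.8423 or y = 5.3423

Discriminant: (-9)^2 - 4*2*(-9) = 153.
Quadratic formula: y = (9 +/- sqrt(153)) / 4.
So y = 9/4 + 3*sqrt(17)/4 ~= 5.3423 or y = 9/4 - 3*sqrt(17)/4 ~= -0.8423.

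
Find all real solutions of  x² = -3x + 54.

x = -9 or x = 6

Bring every term to one side: x² + 3x - 54 = 0.
Factor: (x - 6)(x + 9) = 0.
So x = 6 or x = -9.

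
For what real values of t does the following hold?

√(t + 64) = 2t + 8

t = 0

Square both sides: t + 64 = (2t + 8)².
Expand and rearrange: 4t² + 31t = 0.
Solving gives t = 0 or t = -7.75.
Check each candidate in the original equation:
  t = 0: √(64) = 8, while 2t + 8 = 8 — valid.
  t = -7.75: √(56.25) = 7.5, while 2t + 8 = -7.5 — extraneous.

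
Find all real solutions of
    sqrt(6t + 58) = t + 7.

t = 1

Square both sides: 6t + 58 = (t + 7)^2.
Expand and rearrange: t^2 + 8t - 9 = 0.
Solving gives t = 1 or t = -9.
Check each candidate in the original equation:
  t = 1: sqrt(64) = 8, while t + 7 = 8 — valid.
  t = -9: sqrt(4) = 2, while t + 7 = -2 — extraneous.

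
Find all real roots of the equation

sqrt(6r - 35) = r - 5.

Square both sides: 6r - 35 = (r - 5)^2.
Expand and rearrange: r^2 - 16r + 60 = 0.
Solving gives r = 10 or r = 6.
Check each candidate in the original equation:
  r = 10: sqrt(25) = 5, while r - 5 = 5 — valid.
  r = 6: sqrt(1) = 1, while r - 5 = 1 — valid.

r = 6 or r = 10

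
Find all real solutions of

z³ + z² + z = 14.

z = 2

Rearrange: z³ + z² + z - 14 = 0.
Possible rational roots are divisors of -14. Testing z = 2 gives 0, so (z - 2) is a factor.
Divide: z³ + z² + z - 14 = (z - 2)(z² + 3z + 7).
The quadratic z² + 3z + 7 has discriminant -19 < 0, so no further real roots.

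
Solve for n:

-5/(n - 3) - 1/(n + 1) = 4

n = -1.3508 or n = 1.8508

Multiply both sides by (n - 3)(n + 1):
-5(n + 1) - (n - 3) = 4(n - 3)(n + 1).
Expand and collect terms: 4n² - 2n - 10 = 0.
By the quadratic formula, n = (2 ± √164) / 8, so n ≈ 1.8508 or n ≈ -1.3508.
Neither value makes a denominator zero (n ≠ 3, n ≠ -1), so both are valid.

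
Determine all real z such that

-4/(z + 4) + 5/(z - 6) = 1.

Multiply both sides by (z + 4)(z - 6):
-4(z - 6) + 5(z + 4) = (z + 4)(z - 6).
Expand and collect terms: z^2 - 3z - 68 = 0.
By the quadratic formula, z = (3 +/- sqrt(281)) / 2, so z ~= 9.8815 or z ~= -6.8815.
Neither value makes a denominator zero (z != -4, z != 6), so both are valid.

z = -6.8815 or z = 9.8815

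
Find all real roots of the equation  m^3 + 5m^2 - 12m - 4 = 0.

m = -6.7016 or m = -0.2984 or m = 2

Possible rational roots are divisors of -4. Testing m = 2 gives 0, so (m - 2) is a factor.
Divide: m^3 + 5m^2 - 12m - 4 = (m - 2)(m^2 + 7m + 2).
Apply the quadratic formula to m^2 + 7m + 2 = 0: m = (-7 +/- sqrt(41))/2, i.e. m ~= -0.2984 or m ~= -6.7016.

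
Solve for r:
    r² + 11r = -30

Bring every term to one side: r² + 11r + 30 = 0.
Factor: (r + 5)(r + 6) = 0.
So r = -5 or r = -6.

r = -6 or r = -5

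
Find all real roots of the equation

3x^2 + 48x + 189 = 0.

x = -9 or x = -7

Factor: 3(x + 7)(x + 9) = 0.
So x = -7 or x = -9.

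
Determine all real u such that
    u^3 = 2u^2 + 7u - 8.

Rearrange: u^3 - 2u^2 - 7u + 8 = 0.
Possible rational roots are divisors of 8. Testing u = 1 gives 0, so (u - 1) is a factor.
Divide: u^3 - 2u^2 - 7u + 8 = (u - 1)(u^2 - u - 8).
Apply the quadratic formula to u^2 - u - 8 = 0: u = (1 +/- sqrt(33))/2, i.e. u ~= 3.3723 or u ~= -2.3723.

u = -2.3723 or u = 1 or u = 3.3723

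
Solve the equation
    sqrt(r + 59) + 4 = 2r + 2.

r = 5

Isolate the radical: sqrt(r + 59) = 2r - 2.
Square both sides: r + 59 = (2r - 2)^2.
Expand and rearrange: 4r^2 - 9r - 55 = 0.
Solving gives r = 5 or r = -2.75.
Check each candidate in the original equation:
  r = 5: sqrt(64) = 8, while 2r - 2 = 8 — valid.
  r = -2.75: sqrt(56.25) = 7.5, while 2r - 2 = -7.5 — extraneous.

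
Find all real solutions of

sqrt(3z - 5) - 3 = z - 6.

z = 7

Isolate the radical: sqrt(3z - 5) = z - 3.
Square both sides: 3z - 5 = (z - 3)^2.
Expand and rearrange: z^2 - 9z + 14 = 0.
Solving gives z = 7 or z = 2.
Check each candidate in the original equation:
  z = 7: sqrt(16) = 4, while z - 3 = 4 — valid.
  z = 2: sqrt(1) = 1, while z - 3 = -1 — extraneous.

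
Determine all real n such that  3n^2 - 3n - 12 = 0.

Discriminant: (-3)^2 - 4*3*(-12) = 153.
Quadratic formula: n = (3 +/- sqrt(153)) / 6.
So n = 1/2 + sqrt(17)/2 ~= 2.5616 or n = 1/2 - sqrt(17)/2 ~= -1.5616.

n = -1.5616 or n = 2.5616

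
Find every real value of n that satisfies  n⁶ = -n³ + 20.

Let u = n³. The equation becomes u² + u - 20 = 0.
Factor: (u - 4)(u + 5) = 0, so u = 4 or u = -5.
n³ = 4 gives n = ∛(4) ≈ 1.5874.
n³ = -5 gives n = -∛(5) ≈ -1.71.

n = -1.71 or n = 1.5874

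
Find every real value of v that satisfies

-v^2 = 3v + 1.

v = -2.618 or v = -0.382

Rearrange to standard form: -v^2 - 3v - 1 = 0.
Discriminant: (-3)^2 - 4*(-1)*(-1) = 5.
Quadratic formula: v = (3 +/- sqrt(5)) / (-2).
So v = -3/2 - sqrt(5)/2 ~= -2.618 or v = -3/2 + sqrt(5)/2 ~= -0.382.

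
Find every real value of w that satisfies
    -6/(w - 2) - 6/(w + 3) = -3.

w = -1.7016 or w = 4.7016

Multiply both sides by (w - 2)(w + 3):
-6(w + 3) - 6(w - 2) = -3(w - 2)(w + 3).
Expand and collect terms: -3w^2 + 9w + 24 = 0.
By the quadratic formula, w = (-9 +/- sqrt(369)) / -6, so w ~= -1.7016 or w ~= 4.7016.
Neither value makes a denominator zero (w != 2, w != -3), so both are valid.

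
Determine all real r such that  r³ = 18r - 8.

r = -4.4495 or r = 0.4495 or r = 4

Rearrange: r³ - 18r + 8 = 0.
Possible rational roots are divisors of 8. Testing r = 4 gives 0, so (r - 4) is a factor.
Divide: r³ - 18r + 8 = (r - 4)(r² + 4r - 2).
Apply the quadratic formula to r² + 4r - 2 = 0: r = (-4 ± √24)/2, i.e. r ≈ 0.4495 or r ≈ -4.4495.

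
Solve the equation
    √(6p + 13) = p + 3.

Square both sides: 6p + 13 = (p + 3)².
Expand and rearrange: p² - 4 = 0.
Solving gives p = 2 or p = -2.
Check each candidate in the original equation:
  p = 2: √(25) = 5, while p + 3 = 5 — valid.
  p = -2: √(1) = 1, while p + 3 = 1 — valid.

p = -2 or p = 2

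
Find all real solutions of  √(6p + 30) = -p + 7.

p = 1

Square both sides: 6p + 30 = (-p + 7)².
Expand and rearrange: p² - 20p + 19 = 0.
Solving gives p = 19 or p = 1.
Check each candidate in the original equation:
  p = 19: √(144) = 12, while -p + 7 = -12 — extraneous.
  p = 1: √(36) = 6, while -p + 7 = 6 — valid.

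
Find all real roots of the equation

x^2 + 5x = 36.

Bring every term to one side: x^2 + 5x - 36 = 0.
Factor: (x + 9)(x - 4) = 0.
So x = -9 or x = 4.

x = -9 or x = 4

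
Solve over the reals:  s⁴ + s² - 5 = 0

s = -1.3384 or s = 1.3384

Let u = s². The equation becomes u² + u - 5 = 0.
By the quadratic formula, u = -1/2 + √(21)/2 or u = -√(21)/2 - 1/2.
s² = -1/2 + √(21)/2 gives s = ±√(-1/2 + √(21)/2) ≈ ±1.3384.
s² = -√(21)/2 - 1/2 < 0 has no real solution.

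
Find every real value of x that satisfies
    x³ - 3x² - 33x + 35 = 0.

Possible rational roots are divisors of 35. Testing x = -5 gives 0, so (x + 5) is a factor.
Divide: x³ - 3x² - 33x + 35 = (x + 5)(x² - 8x + 7).
Factor the quadratic: x = 7 or x = 1.

x = -5 or x = 1 or x = 7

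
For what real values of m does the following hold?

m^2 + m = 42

m = -7 or m = 6

Bring every term to one side: m^2 + m - 42 = 0.
Factor: (m - 6)(m + 7) = 0.
So m = 6 or m = -7.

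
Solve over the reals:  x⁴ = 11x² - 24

Let u = x². The equation becomes u² - 11u + 24 = 0.
Factor: (u - 3)(u - 8) = 0, so u = 3 or u = 8.
x² = 3 gives x = ±√(3) ≈ ±1.7321.
x² = 8 gives x = ±2·√(2) ≈ ±2.8284.

x = -2.8284 or x = -1.7321 or x = 1.7321 or x = 2.8284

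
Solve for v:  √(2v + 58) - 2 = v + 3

Isolate the radical: √(2v + 58) = v + 5.
Square both sides: 2v + 58 = (v + 5)².
Expand and rearrange: v² + 8v - 33 = 0.
Solving gives v = 3 or v = -11.
Check each candidate in the original equation:
  v = 3: √(64) = 8, while v + 5 = 8 — valid.
  v = -11: √(36) = 6, while v + 5 = -6 — extraneous.

v = 3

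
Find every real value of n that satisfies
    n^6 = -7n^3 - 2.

Let u = n^3. The equation becomes u^2 + 7u + 2 = 0.
By the quadratic formula, u = -7/2 + sqrt(41)/2 or u = -7/2 - sqrt(41)/2.
n^3 = -7/2 + sqrt(41)/2 gives n = -(7/2 - sqrt(41)/2)^(1/3) ~= -0.6683.
n^3 = -7/2 - sqrt(41)/2 gives n = -(sqrt(41)/2 + 7/2)^(1/3) ~= -1.8854.

n = -1.8854 or n = -0.6683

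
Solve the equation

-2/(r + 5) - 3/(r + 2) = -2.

Multiply both sides by (r + 5)(r + 2):
-2(r + 2) - 3(r + 5) = -2(r + 5)(r + 2).
Expand and collect terms: -2r² - 9r - 1 = 0.
By the quadratic formula, r = (9 ± √73) / -4, so r ≈ -4.386 or r ≈ -0.114.
Neither value makes a denominator zero (r ≠ -5, r ≠ -2), so both are valid.

r = -4.386 or r = -0.114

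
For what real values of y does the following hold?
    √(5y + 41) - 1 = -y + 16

y = 8

Isolate the radical: √(5y + 41) = -y + 17.
Square both sides: 5y + 41 = (-y + 17)².
Expand and rearrange: y² - 39y + 248 = 0.
Solving gives y = 31 or y = 8.
Check each candidate in the original equation:
  y = 31: √(196) = 14, while -y + 17 = -14 — extraneous.
  y = 8: √(81) = 9, while -y + 17 = 9 — valid.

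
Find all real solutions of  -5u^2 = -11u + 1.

Rearrange to standard form: -5u^2 + 11u - 1 = 0.
Discriminant: (11)^2 - 4*(-5)*(-1) = 101.
Quadratic formula: u = (-11 +/- sqrt(101)) / (-10).
So u = 11/10 - sqrt(101)/10 ~= 0.095 or u = sqrt(101)/10 + 11/10 ~= 2.105.

u = 0.095 or u = 2.105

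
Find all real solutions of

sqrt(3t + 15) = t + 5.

Square both sides: 3t + 15 = (t + 5)^2.
Expand and rearrange: t^2 + 7t + 10 = 0.
Solving gives t = -2 or t = -5.
Check each candidate in the original equation:
  t = -2: sqrt(9) = 3, while t + 5 = 3 — valid.
  t = -5: sqrt(0) = 0, while t + 5 = 0 — valid.

t = -5 or t = -2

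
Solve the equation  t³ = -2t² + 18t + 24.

Rearrange: t³ + 2t² - 18t - 24 = 0.
Possible rational roots are divisors of -24. Testing t = 4 gives 0, so (t - 4) is a factor.
Divide: t³ + 2t² - 18t - 24 = (t - 4)(t² + 6t + 6).
Apply the quadratic formula to t² + 6t + 6 = 0: t = (-6 ± √12)/2, i.e. t ≈ -1.2679 or t ≈ -4.7321.

t = -4.7321 or t = -1.2679 or t = 4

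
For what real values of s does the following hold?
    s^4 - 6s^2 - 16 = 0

Let u = s^2. The equation becomes u^2 - 6u - 16 = 0.
Factor: (u + 2)(u - 8) = 0, so u = -2 or u = 8.
s^2 = -2 < 0 has no real solution.
s^2 = 8 gives s = +/-2*sqrt(2) ~= +/-2.8284.

s = -2.8284 or s = 2.8284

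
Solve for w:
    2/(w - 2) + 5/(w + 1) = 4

Multiply both sides by (w - 2)(w + 1):
2(w + 1) + 5(w - 2) = 4(w - 2)(w + 1).
Expand and collect terms: 4w² - 11w = 0.
Factor or apply the quadratic formula: w = 2.75 or w = 0.
Neither value makes a denominator zero (w ≠ 2, w ≠ -1), so both are valid.

w = 0 or w = 2.75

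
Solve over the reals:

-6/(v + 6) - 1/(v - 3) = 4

v = -7.5365 or v = 2.7865

Multiply both sides by (v + 6)(v - 3):
-6(v - 3) - (v + 6) = 4(v + 6)(v - 3).
Expand and collect terms: 4v² + 19v - 84 = 0.
By the quadratic formula, v = (-19 ± √1705) / 8, so v ≈ 2.7865 or v ≈ -7.5365.
Neither value makes a denominator zero (v ≠ -6, v ≠ 3), so both are valid.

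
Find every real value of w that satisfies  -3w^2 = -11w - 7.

w = -0.553 or w = 4.2196

Rearrange to standard form: -3w^2 + 11w + 7 = 0.
Discriminant: (11)^2 - 4*(-3)*7 = 205.
Quadratic formula: w = (-11 +/- sqrt(205)) / (-6).
So w = 11/6 - sqrt(205)/6 ~= -0.553 or w = 11/6 + sqrt(205)/6 ~= 4.2196.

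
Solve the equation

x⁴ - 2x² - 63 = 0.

x = -3 or x = 3

Let u = x². The equation becomes u² - 2u - 63 = 0.
Factor: (u - 9)(u + 7) = 0, so u = 9 or u = -7.
x² = 9 gives x = ±3.
x² = -7 < 0 has no real solution.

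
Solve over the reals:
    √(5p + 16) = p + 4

Square both sides: 5p + 16 = (p + 4)².
Expand and rearrange: p² + 3p = 0.
Solving gives p = 0 or p = -3.
Check each candidate in the original equation:
  p = 0: √(16) = 4, while p + 4 = 4 — valid.
  p = -3: √(1) = 1, while p + 4 = 1 — valid.

p = -3 or p = 0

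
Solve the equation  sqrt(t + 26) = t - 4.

Square both sides: t + 26 = (t - 4)^2.
Expand and rearrange: t^2 - 9t - 10 = 0.
Solving gives t = 10 or t = -1.
Check each candidate in the original equation:
  t = 10: sqrt(36) = 6, while t - 4 = 6 — valid.
  t = -1: sqrt(25) = 5, while t - 4 = -5 — extraneous.

t = 10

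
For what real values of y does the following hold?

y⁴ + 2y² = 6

Let u = y². The equation becomes u² + 2u - 6 = 0.
By the quadratic formula, u = -1 + √(7) or u = -√(7) - 1.
y² = -1 + √(7) gives y = ±√(-1 + √(7)) ≈ ±1.2829.
y² = -√(7) - 1 < 0 has no real solution.

y = -1.2829 or y = 1.2829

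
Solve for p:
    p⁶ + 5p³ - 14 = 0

p = -1.9129 or p = 1.2599

Let u = p³. The equation becomes u² + 5u - 14 = 0.
Factor: (u + 7)(u - 2) = 0, so u = -7 or u = 2.
p³ = -7 gives p = -∛(7) ≈ -1.9129.
p³ = 2 gives p = ∛(2) ≈ 1.2599.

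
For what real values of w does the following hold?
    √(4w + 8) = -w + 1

Square both sides: 4w + 8 = (-w + 1)².
Expand and rearrange: w² - 6w - 7 = 0.
Solving gives w = 7 or w = -1.
Check each candidate in the original equation:
  w = 7: √(36) = 6, while -w + 1 = -6 — extraneous.
  w = -1: √(4) = 2, while -w + 1 = 2 — valid.

w = -1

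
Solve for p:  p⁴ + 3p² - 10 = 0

Let u = p². The equation becomes u² + 3u - 10 = 0.
Factor: (u + 5)(u - 2) = 0, so u = -5 or u = 2.
p² = -5 < 0 has no real solution.
p² = 2 gives p = ±√(2) ≈ ±1.4142.

p = -1.4142 or p = 1.4142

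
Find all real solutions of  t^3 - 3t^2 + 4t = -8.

t = -1

Rearrange: t^3 - 3t^2 + 4t + 8 = 0.
Possible rational roots are divisors of 8. Testing t = -1 gives 0, so (t + 1) is a factor.
Divide: t^3 - 3t^2 + 4t + 8 = (t + 1)(t^2 - 4t + 8).
The quadratic t^2 - 4t + 8 has discriminant -16 < 0, so no further real roots.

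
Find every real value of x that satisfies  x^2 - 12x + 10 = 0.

x = 0.901 or x = 11.099

Discriminant: (-12)^2 - 4*1*10 = 104.
Quadratic formula: x = (12 +/- sqrt(104)) / 2.
So x = sqrt(26) + 6 ~= 11.099 or x = 6 - sqrt(26) ~= 0.901.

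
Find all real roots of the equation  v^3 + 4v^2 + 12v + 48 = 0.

v = -4

Possible rational roots are divisors of 48. Testing v = -4 gives 0, so (v + 4) is a factor.
Divide: v^3 + 4v^2 + 12v + 48 = (v + 4)(v^2 + 12).
The quadratic v^2 + 12 has discriminant -48 < 0, so no further real roots.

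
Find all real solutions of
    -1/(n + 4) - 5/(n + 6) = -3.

Multiply both sides by (n + 4)(n + 6):
-(n + 6) - 5(n + 4) = -3(n + 4)(n + 6).
Expand and collect terms: -3n² - 24n - 46 = 0.
By the quadratic formula, n = (24 ± √24) / -6, so n ≈ -4.8165 or n ≈ -3.1835.
Neither value makes a denominator zero (n ≠ -4, n ≠ -6), so both are valid.

n = -4.8165 or n = -3.1835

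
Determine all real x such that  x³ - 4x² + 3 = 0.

x = -0.7913 or x = 1 or x = 3.7913

Possible rational roots are divisors of 3. Testing x = 1 gives 0, so (x - 1) is a factor.
Divide: x³ - 4x² + 3 = (x - 1)(x² - 3x - 3).
Apply the quadratic formula to x² - 3x - 3 = 0: x = (3 ± √21)/2, i.e. x ≈ 3.7913 or x ≈ -0.7913.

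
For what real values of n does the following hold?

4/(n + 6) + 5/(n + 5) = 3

Multiply both sides by (n + 6)(n + 5):
4(n + 5) + 5(n + 6) = 3(n + 6)(n + 5).
Expand and collect terms: 3n² + 24n + 40 = 0.
By the quadratic formula, n = (-24 ± √96) / 6, so n ≈ -2.367 or n ≈ -5.633.
Neither value makes a denominator zero (n ≠ -6, n ≠ -5), so both are valid.

n = -5.633 or n = -2.367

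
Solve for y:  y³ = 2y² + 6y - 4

Rearrange: y³ - 2y² - 6y + 4 = 0.
Possible rational roots are divisors of 4. Testing y = -2 gives 0, so (y + 2) is a factor.
Divide: y³ - 2y² - 6y + 4 = (y + 2)(y² - 4y + 2).
Apply the quadratic formula to y² - 4y + 2 = 0: y = (4 ± √8)/2, i.e. y ≈ 3.4142 or y ≈ 0.5858.

y = -2 or y = 0.5858 or y = 3.4142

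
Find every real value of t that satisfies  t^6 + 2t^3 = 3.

t = -1.4422 or t = 1

Let u = t^3. The equation becomes u^2 + 2u - 3 = 0.
Factor: (u + 3)(u - 1) = 0, so u = -3 or u = 1.
t^3 = -3 gives t = -(3)^(1/3) ~= -1.4422.
t^3 = 1 gives t = 1.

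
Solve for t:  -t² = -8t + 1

Rearrange to standard form: -t² + 8t - 1 = 0.
Discriminant: (8)² − 4·(-1)·(-1) = 60.
Quadratic formula: t = (-8 ± √60) / (-2).
So t = 4 - √(15) ≈ 0.127 or t = √(15) + 4 ≈ 7.873.

t = 0.127 or t = 7.873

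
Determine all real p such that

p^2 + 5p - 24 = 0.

Factor: (p + 8)(p - 3) = 0.
So p = -8 or p = 3.

p = -8 or p = 3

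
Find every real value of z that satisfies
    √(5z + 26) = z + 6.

z = -5 or z = -2

Square both sides: 5z + 26 = (z + 6)².
Expand and rearrange: z² + 7z + 10 = 0.
Solving gives z = -2 or z = -5.
Check each candidate in the original equation:
  z = -2: √(16) = 4, while z + 6 = 4 — valid.
  z = -5: √(1) = 1, while z + 6 = 1 — valid.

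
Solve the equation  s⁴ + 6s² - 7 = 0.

s = -1 or s = 1

Let u = s². The equation becomes u² + 6u - 7 = 0.
Factor: (u - 1)(u + 7) = 0, so u = 1 or u = -7.
s² = 1 gives s = ±1.
s² = -7 < 0 has no real solution.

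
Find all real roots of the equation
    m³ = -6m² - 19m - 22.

Rearrange: m³ + 6m² + 19m + 22 = 0.
Possible rational roots are divisors of 22. Testing m = -2 gives 0, so (m + 2) is a factor.
Divide: m³ + 6m² + 19m + 22 = (m + 2)(m² + 4m + 11).
The quadratic m² + 4m + 11 has discriminant -28 < 0, so no further real roots.

m = -2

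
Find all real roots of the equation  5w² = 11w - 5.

Rearrange to standard form: 5w² - 11w + 5 = 0.
Discriminant: (-11)² − 4·5·5 = 21.
Quadratic formula: w = (11 ± √21) / 10.
So w = √(21)/10 + 11/10 ≈ 1.5583 or w = 11/10 - √(21)/10 ≈ 0.6417.

w = 0.6417 or w = 1.5583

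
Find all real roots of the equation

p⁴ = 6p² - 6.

Let u = p². The equation becomes u² - 6u + 6 = 0.
By the quadratic formula, u = √(3) + 3 or u = 3 - √(3).
p² = √(3) + 3 gives p = ±√(√(3) + 3) ≈ ±2.1753.
p² = 3 - √(3) gives p = ±√(3 - √(3)) ≈ ±1.126.

p = -2.1753 or p = -1.126 or p = 1.126 or p = 2.1753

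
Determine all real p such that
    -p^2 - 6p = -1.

p = -6.1623 or p = 0.1623

Rearrange to standard form: -p^2 - 6p + 1 = 0.
Discriminant: (-6)^2 - 4*(-1)*1 = 40.
Quadratic formula: p = (6 +/- sqrt(40)) / (-2).
So p = -sqrt(10) - 3 ~= -6.1623 or p = -3 + sqrt(10) ~= 0.1623.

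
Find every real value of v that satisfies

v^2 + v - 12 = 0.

v = -4 or v = 3

Factor: (v + 4)(v - 3) = 0.
So v = -4 or v = 3.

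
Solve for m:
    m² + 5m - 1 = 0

Discriminant: (5)² − 4·1·(-1) = 29.
Quadratic formula: m = (-5 ± √29) / 2.
So m = -5/2 + √(29)/2 ≈ 0.1926 or m = -√(29)/2 - 5/2 ≈ -5.1926.

m = -5.1926 or m = 0.1926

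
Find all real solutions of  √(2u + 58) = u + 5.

Square both sides: 2u + 58 = (u + 5)².
Expand and rearrange: u² + 8u - 33 = 0.
Solving gives u = 3 or u = -11.
Check each candidate in the original equation:
  u = 3: √(64) = 8, while u + 5 = 8 — valid.
  u = -11: √(36) = 6, while u + 5 = -6 — extraneous.

u = 3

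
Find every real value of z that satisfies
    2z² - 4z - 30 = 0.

Factor: 2(z - 5)(z + 3) = 0.
So z = 5 or z = -3.

z = -3 or z = 5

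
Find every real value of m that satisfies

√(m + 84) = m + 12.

Square both sides: m + 84 = (m + 12)².
Expand and rearrange: m² + 23m + 60 = 0.
Solving gives m = -3 or m = -20.
Check each candidate in the original equation:
  m = -3: √(81) = 9, while m + 12 = 9 — valid.
  m = -20: √(64) = 8, while m + 12 = -8 — extraneous.

m = -3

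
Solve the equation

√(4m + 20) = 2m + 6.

Square both sides: 4m + 20 = (2m + 6)².
Expand and rearrange: 4m² + 20m + 16 = 0.
Solving gives m = -1 or m = -4.
Check each candidate in the original equation:
  m = -1: √(16) = 4, while 2m + 6 = 4 — valid.
  m = -4: √(4) = 2, while 2m + 6 = -2 — extraneous.

m = -1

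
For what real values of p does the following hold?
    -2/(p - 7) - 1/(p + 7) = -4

Multiply both sides by (p - 7)(p + 7):
-2(p + 7) - (p - 7) = -4(p - 7)(p + 7).
Expand and collect terms: -4p² + 3p + 203 = 0.
By the quadratic formula, p = (-3 ± √3257) / -8, so p ≈ -6.7588 or p ≈ 7.5088.
Neither value makes a denominator zero (p ≠ 7, p ≠ -7), so both are valid.

p = -6.7588 or p = 7.5088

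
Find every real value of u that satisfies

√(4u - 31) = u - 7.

Square both sides: 4u - 31 = (u - 7)².
Expand and rearrange: u² - 18u + 80 = 0.
Solving gives u = 10 or u = 8.
Check each candidate in the original equation:
  u = 10: √(9) = 3, while u - 7 = 3 — valid.
  u = 8: √(1) = 1, while u - 7 = 1 — valid.

u = 8 or u = 10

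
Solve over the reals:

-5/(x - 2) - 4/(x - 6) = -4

x = 2.942 or x = 7.308

Multiply both sides by (x - 2)(x - 6):
-5(x - 6) - 4(x - 2) = -4(x - 2)(x - 6).
Expand and collect terms: -4x² + 41x - 86 = 0.
By the quadratic formula, x = (-41 ± √305) / -8, so x ≈ 2.942 or x ≈ 7.308.
Neither value makes a denominator zero (x ≠ 2, x ≠ 6), so both are valid.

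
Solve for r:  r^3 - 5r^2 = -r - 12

r = -1.3028 or r = 2.3028 or r = 4

Rearrange: r^3 - 5r^2 + r + 12 = 0.
Possible rational roots are divisors of 12. Testing r = 4 gives 0, so (r - 4) is a factor.
Divide: r^3 - 5r^2 + r + 12 = (r - 4)(r^2 - r - 3).
Apply the quadratic formula to r^2 - r - 3 = 0: r = (1 +/- sqrt(13))/2, i.e. r ~= 2.3028 or r ~= -1.3028.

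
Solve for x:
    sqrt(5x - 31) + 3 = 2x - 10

Isolate the radical: sqrt(5x - 31) = 2x - 13.
Square both sides: 5x - 31 = (2x - 13)^2.
Expand and rearrange: 4x^2 - 57x + 200 = 0.
Solving gives x = 8 or x = 6.25.
Check each candidate in the original equation:
  x = 8: sqrt(9) = 3, while 2x - 13 = 3 — valid.
  x = 6.25: sqrt(0.25) = 0.5, while 2x - 13 = -0.5 — extraneous.

x = 8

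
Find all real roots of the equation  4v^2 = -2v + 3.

Rearrange to standard form: 4v^2 + 2v - 3 = 0.
Discriminant: (2)^2 - 4*4*(-3) = 52.
Quadratic formula: v = (-2 +/- sqrt(52)) / 8.
So v = -1/4 + sqrt(13)/4 ~= 0.6514 or v = -sqrt(13)/4 - 1/4 ~= -1.1514.

v = -1.1514 or v = 0.6514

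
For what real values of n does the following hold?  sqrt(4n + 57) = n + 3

n = 6

Square both sides: 4n + 57 = (n + 3)^2.
Expand and rearrange: n^2 + 2n - 48 = 0.
Solving gives n = 6 or n = -8.
Check each candidate in the original equation:
  n = 6: sqrt(81) = 9, while n + 3 = 9 — valid.
  n = -8: sqrt(25) = 5, while n + 3 = -5 — extraneous.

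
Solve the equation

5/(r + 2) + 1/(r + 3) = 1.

Multiply both sides by (r + 2)(r + 3):
5(r + 3) + (r + 2) = (r + 2)(r + 3).
Expand and collect terms: r² - r - 11 = 0.
By the quadratic formula, r = (1 ± √45) / 2, so r ≈ 3.8541 or r ≈ -2.8541.
Neither value makes a denominator zero (r ≠ -2, r ≠ -3), so both are valid.

r = -2.8541 or r = 3.8541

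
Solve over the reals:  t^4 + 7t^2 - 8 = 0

t = -1 or t = 1

Let u = t^2. The equation becomes u^2 + 7u - 8 = 0.
Factor: (u - 1)(u + 8) = 0, so u = 1 or u = -8.
t^2 = 1 gives t = +/-1.
t^2 = -8 < 0 has no real solution.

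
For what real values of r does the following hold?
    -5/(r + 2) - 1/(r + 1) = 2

r = -4.8708 or r = -1.1292

Multiply both sides by (r + 2)(r + 1):
-5(r + 1) - (r + 2) = 2(r + 2)(r + 1).
Expand and collect terms: 2r² + 12r + 11 = 0.
By the quadratic formula, r = (-12 ± √56) / 4, so r ≈ -1.1292 or r ≈ -4.8708.
Neither value makes a denominator zero (r ≠ -2, r ≠ -1), so both are valid.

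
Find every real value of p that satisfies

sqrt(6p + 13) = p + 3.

Square both sides: 6p + 13 = (p + 3)^2.
Expand and rearrange: p^2 - 4 = 0.
Solving gives p = 2 or p = -2.
Check each candidate in the original equation:
  p = 2: sqrt(25) = 5, while p + 3 = 5 — valid.
  p = -2: sqrt(1) = 1, while p + 3 = 1 — valid.

p = -2 or p = 2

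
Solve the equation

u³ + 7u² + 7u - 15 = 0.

Possible rational roots are divisors of -15. Testing u = -5 gives 0, so (u + 5) is a factor.
Divide: u³ + 7u² + 7u - 15 = (u + 5)(u² + 2u - 3).
Factor the quadratic: u = 1 or u = -3.

u = -5 or u = -3 or u = 1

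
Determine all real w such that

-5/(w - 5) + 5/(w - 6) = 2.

w = 3.8417 or w = 7.1583

Multiply both sides by (w - 5)(w - 6):
-5(w - 6) + 5(w - 5) = 2(w - 5)(w - 6).
Expand and collect terms: 2w^2 - 22w + 55 = 0.
By the quadratic formula, w = (22 +/- sqrt(44)) / 4, so w ~= 7.1583 or w ~= 3.8417.
Neither value makes a denominator zero (w != 5, w != 6), so both are valid.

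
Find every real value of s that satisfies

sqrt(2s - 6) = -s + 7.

Square both sides: 2s - 6 = (-s + 7)^2.
Expand and rearrange: s^2 - 16s + 55 = 0.
Solving gives s = 11 or s = 5.
Check each candidate in the original equation:
  s = 11: sqrt(16) = 4, while -s + 7 = -4 — extraneous.
  s = 5: sqrt(4) = 2, while -s + 7 = 2 — valid.

s = 5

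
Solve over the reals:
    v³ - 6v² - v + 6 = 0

v = -1 or v = 1 or v = 6

Possible rational roots are divisors of 6. Testing v = -1 gives 0, so (v + 1) is a factor.
Divide: v³ - 6v² - v + 6 = (v + 1)(v² - 7v + 6).
Factor the quadratic: v = 6 or v = 1.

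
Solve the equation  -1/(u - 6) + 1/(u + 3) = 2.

u = -2.4686 or u = 5.4686

Multiply both sides by (u - 6)(u + 3):
-(u + 3) + (u - 6) = 2(u - 6)(u + 3).
Expand and collect terms: 2u^2 - 6u - 27 = 0.
By the quadratic formula, u = (6 +/- sqrt(252)) / 4, so u ~= 5.4686 or u ~= -2.4686.
Neither value makes a denominator zero (u != 6, u != -3), so both are valid.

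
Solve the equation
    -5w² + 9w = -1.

Rearrange to standard form: -5w² + 9w + 1 = 0.
Discriminant: (9)² − 4·(-5)·1 = 101.
Quadratic formula: w = (-9 ± √101) / (-10).
So w = 9/10 - √(101)/10 ≈ -0.105 or w = 9/10 + √(101)/10 ≈ 1.905.

w = -0.105 or w = 1.905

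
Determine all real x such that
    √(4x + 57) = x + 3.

x = 6

Square both sides: 4x + 57 = (x + 3)².
Expand and rearrange: x² + 2x - 48 = 0.
Solving gives x = 6 or x = -8.
Check each candidate in the original equation:
  x = 6: √(81) = 9, while x + 3 = 9 — valid.
  x = -8: √(25) = 5, while x + 3 = -5 — extraneous.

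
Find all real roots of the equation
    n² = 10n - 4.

Rearrange to standard form: n² - 10n + 4 = 0.
Discriminant: (-10)² − 4·1·4 = 84.
Quadratic formula: n = (10 ± √84) / 2.
So n = √(21) + 5 ≈ 9.5826 or n = 5 - √(21) ≈ 0.4174.

n = 0.4174 or n = 9.5826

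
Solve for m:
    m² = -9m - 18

Bring every term to one side: m² + 9m + 18 = 0.
Factor: (m + 6)(m + 3) = 0.
So m = -6 or m = -3.

m = -6 or m = -3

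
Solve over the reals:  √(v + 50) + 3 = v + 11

Isolate the radical: √(v + 50) = v + 8.
Square both sides: v + 50 = (v + 8)².
Expand and rearrange: v² + 15v + 14 = 0.
Solving gives v = -1 or v = -14.
Check each candidate in the original equation:
  v = -1: √(49) = 7, while v + 8 = 7 — valid.
  v = -14: √(36) = 6, while v + 8 = -6 — extraneous.

v = -1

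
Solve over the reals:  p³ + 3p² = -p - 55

Rearrange: p³ + 3p² + p + 55 = 0.
Possible rational roots are divisors of 55. Testing p = -5 gives 0, so (p + 5) is a factor.
Divide: p³ + 3p² + p + 55 = (p + 5)(p² - 2p + 11).
The quadratic p² - 2p + 11 has discriminant -40 < 0, so no further real roots.

p = -5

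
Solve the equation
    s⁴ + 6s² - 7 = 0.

Let u = s². The equation becomes u² + 6u - 7 = 0.
Factor: (u + 7)(u - 1) = 0, so u = -7 or u = 1.
s² = -7 < 0 has no real solution.
s² = 1 gives s = ±1.

s = -1 or s = 1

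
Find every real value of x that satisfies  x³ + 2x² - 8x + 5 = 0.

x = -4.1926 or x = 1 or x = 1.1926

Possible rational roots are divisors of 5. Testing x = 1 gives 0, so (x - 1) is a factor.
Divide: x³ + 2x² - 8x + 5 = (x - 1)(x² + 3x - 5).
Apply the quadratic formula to x² + 3x - 5 = 0: x = (-3 ± √29)/2, i.e. x ≈ 1.1926 or x ≈ -4.1926.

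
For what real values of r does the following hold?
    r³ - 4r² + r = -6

Rearrange: r³ - 4r² + r + 6 = 0.
Possible rational roots are divisors of 6. Testing r = 2 gives 0, so (r - 2) is a factor.
Divide: r³ - 4r² + r + 6 = (r - 2)(r² - 2r - 3).
Factor the quadratic: r = 3 or r = -1.

r = -1 or r = 2 or r = 3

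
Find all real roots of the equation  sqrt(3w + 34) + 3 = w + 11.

w = -3

Isolate the radical: sqrt(3w + 34) = w + 8.
Square both sides: 3w + 34 = (w + 8)^2.
Expand and rearrange: w^2 + 13w + 30 = 0.
Solving gives w = -3 or w = -10.
Check each candidate in the original equation:
  w = -3: sqrt(25) = 5, while w + 8 = 5 — valid.
  w = -10: sqrt(4) = 2, while w + 8 = -2 — extraneous.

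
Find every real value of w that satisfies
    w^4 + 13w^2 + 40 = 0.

No real solutions.

Let u = w^2. The equation becomes u^2 + 13u + 40 = 0.
Factor: (u + 8)(u + 5) = 0, so u = -8 or u = -5.
w^2 = -8 < 0 has no real solution.
w^2 = -5 < 0 has no real solution.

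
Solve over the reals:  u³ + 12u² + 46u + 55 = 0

u = -5 or u = -4.618 or u = -2.382

Possible rational roots are divisors of 55. Testing u = -5 gives 0, so (u + 5) is a factor.
Divide: u³ + 12u² + 46u + 55 = (u + 5)(u² + 7u + 11).
Apply the quadratic formula to u² + 7u + 11 = 0: u = (-7 ± √5)/2, i.e. u ≈ -2.382 or u ≈ -4.618.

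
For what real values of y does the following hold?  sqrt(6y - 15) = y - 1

Square both sides: 6y - 15 = (y - 1)^2.
Expand and rearrange: y^2 - 8y + 16 = 0.
This gives the repeated root y = 4.
Check in the original equation:
  y = 4: sqrt(9) = 3, while y - 1 = 3 — valid.

y = 4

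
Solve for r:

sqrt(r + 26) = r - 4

Square both sides: r + 26 = (r - 4)^2.
Expand and rearrange: r^2 - 9r - 10 = 0.
Solving gives r = 10 or r = -1.
Check each candidate in the original equation:
  r = 10: sqrt(36) = 6, while r - 4 = 6 — valid.
  r = -1: sqrt(25) = 5, while r - 4 = -5 — extraneous.

r = 10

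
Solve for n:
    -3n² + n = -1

Rearrange to standard form: -3n² + n + 1 = 0.
Discriminant: (1)² − 4·(-3)·1 = 13.
Quadratic formula: n = (-1 ± √13) / (-6).
So n = 1/6 - √(13)/6 ≈ -0.4343 or n = 1/6 + √(13)/6 ≈ 0.7676.

n = -0.4343 or n = 0.7676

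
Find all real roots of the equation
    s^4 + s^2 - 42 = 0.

Let u = s^2. The equation becomes u^2 + u - 42 = 0.
Factor: (u + 7)(u - 6) = 0, so u = -7 or u = 6.
s^2 = -7 < 0 has no real solution.
s^2 = 6 gives s = +/-sqrt(6) ~= +/-2.4495.

s = -2.4495 or s = 2.4495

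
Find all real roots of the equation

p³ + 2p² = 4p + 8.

Rearrange: p³ + 2p² - 4p - 8 = 0.
Possible rational roots are divisors of -8. Testing p = 2 gives 0, so (p - 2) is a factor.
Divide: p³ + 2p² - 4p - 8 = (p - 2)(p² + 4p + 4).
The quadratic has the repeated root p = -2.

p = -2 or p = 2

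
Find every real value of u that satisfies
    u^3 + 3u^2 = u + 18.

u = 2

Rearrange: u^3 + 3u^2 - u - 18 = 0.
Possible rational roots are divisors of -18. Testing u = 2 gives 0, so (u - 2) is a factor.
Divide: u^3 + 3u^2 - u - 18 = (u - 2)(u^2 + 5u + 9).
The quadratic u^2 + 5u + 9 has discriminant -11 < 0, so no further real roots.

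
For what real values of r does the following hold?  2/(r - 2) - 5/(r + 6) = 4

Multiply both sides by (r - 2)(r + 6):
2(r + 6) - 5(r - 2) = 4(r - 2)(r + 6).
Expand and collect terms: 4r^2 + 19r - 70 = 0.
By the quadratic formula, r = (-19 +/- sqrt(1481)) / 8, so r ~= 2.4355 or r ~= -7.1855.
Neither value makes a denominator zero (r != 2, r != -6), so both are valid.

r = -7.1855 or r = 2.4355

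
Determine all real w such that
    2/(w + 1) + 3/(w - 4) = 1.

Multiply both sides by (w + 1)(w - 4):
2(w - 4) + 3(w + 1) = (w + 1)(w - 4).
Expand and collect terms: w² - 8w + 1 = 0.
By the quadratic formula, w = (8 ± √60) / 2, so w ≈ 7.873 or w ≈ 0.127.
Neither value makes a denominator zero (w ≠ -1, w ≠ 4), so both are valid.

w = 0.127 or w = 7.873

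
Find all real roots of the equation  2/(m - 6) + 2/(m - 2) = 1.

Multiply both sides by (m - 6)(m - 2):
2(m - 2) + 2(m - 6) = (m - 6)(m - 2).
Expand and collect terms: m^2 - 12m + 28 = 0.
By the quadratic formula, m = (12 +/- sqrt(32)) / 2, so m ~= 8.8284 or m ~= 3.1716.
Neither value makes a denominator zero (m != 6, m != 2), so both are valid.

m = 3.1716 or m = 8.8284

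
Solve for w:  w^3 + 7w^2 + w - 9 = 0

w = -6.6458 or w = -1.3542 or w = 1

Possible rational roots are divisors of -9. Testing w = 1 gives 0, so (w - 1) is a factor.
Divide: w^3 + 7w^2 + w - 9 = (w - 1)(w^2 + 8w + 9).
Apply the quadratic formula to w^2 + 8w + 9 = 0: w = (-8 +/- sqrt(28))/2, i.e. w ~= -1.3542 or w ~= -6.6458.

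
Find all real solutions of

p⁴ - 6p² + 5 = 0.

p = -2.2361 or p = -1 or p = 1 or p = 2.2361

Let u = p². The equation becomes u² - 6u + 5 = 0.
Factor: (u - 1)(u - 5) = 0, so u = 1 or u = 5.
p² = 1 gives p = ±1.
p² = 5 gives p = ±√(5) ≈ ±2.2361.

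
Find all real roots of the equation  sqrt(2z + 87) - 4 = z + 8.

z = -3

Isolate the radical: sqrt(2z + 87) = z + 12.
Square both sides: 2z + 87 = (z + 12)^2.
Expand and rearrange: z^2 + 22z + 57 = 0.
Solving gives z = -3 or z = -19.
Check each candidate in the original equation:
  z = -3: sqrt(81) = 9, while z + 12 = 9 — valid.
  z = -19: sqrt(49) = 7, while z + 12 = -7 — extraneous.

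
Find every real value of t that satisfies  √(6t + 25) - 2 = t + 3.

Isolate the radical: √(6t + 25) = t + 5.
Square both sides: 6t + 25 = (t + 5)².
Expand and rearrange: t² + 4t = 0.
Solving gives t = 0 or t = -4.
Check each candidate in the original equation:
  t = 0: √(25) = 5, while t + 5 = 5 — valid.
  t = -4: √(1) = 1, while t + 5 = 1 — valid.

t = -4 or t = 0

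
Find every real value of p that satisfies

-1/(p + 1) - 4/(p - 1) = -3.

Multiply both sides by (p + 1)(p - 1):
-(p - 1) - 4(p + 1) = -3(p + 1)(p - 1).
Expand and collect terms: -3p² + 5p + 6 = 0.
By the quadratic formula, p = (-5 ± √97) / -6, so p ≈ -0.8081 or p ≈ 2.4748.
Neither value makes a denominator zero (p ≠ -1, p ≠ 1), so both are valid.

p = -0.8081 or p = 2.4748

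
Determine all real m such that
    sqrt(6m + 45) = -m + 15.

Square both sides: 6m + 45 = (-m + 15)^2.
Expand and rearrange: m^2 - 36m + 180 = 0.
Solving gives m = 30 or m = 6.
Check each candidate in the original equation:
  m = 30: sqrt(225) = 15, while -m + 15 = -15 — extraneous.
  m = 6: sqrt(81) = 9, while -m + 15 = 9 — valid.

m = 6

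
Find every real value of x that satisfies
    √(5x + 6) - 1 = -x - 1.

Isolate the radical: √(5x + 6) = -x.
Square both sides: 5x + 6 = (-x)².
Expand and rearrange: x² - 5x - 6 = 0.
Solving gives x = 6 or x = -1.
Check each candidate in the original equation:
  x = 6: √(36) = 6, while -x = -6 — extraneous.
  x = -1: √(1) = 1, while -x = 1 — valid.

x = -1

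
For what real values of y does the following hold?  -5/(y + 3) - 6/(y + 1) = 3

Multiply both sides by (y + 3)(y + 1):
-5(y + 1) - 6(y + 3) = 3(y + 3)(y + 1).
Expand and collect terms: 3y² + 23y + 32 = 0.
By the quadratic formula, y = (-23 ± √145) / 6, so y ≈ -1.8264 or y ≈ -5.8403.
Neither value makes a denominator zero (y ≠ -3, y ≠ -1), so both are valid.

y = -5.8403 or y = -1.8264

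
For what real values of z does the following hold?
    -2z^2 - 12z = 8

z = -5.2361 or z = -0.7639

Rearrange to standard form: -2z^2 - 12z - 8 = 0.
Discriminant: (-12)^2 - 4*(-2)*(-8) = 80.
Quadratic formula: z = (12 +/- sqrt(80)) / (-4).
So z = -3 - sqrt(5) ~= -5.2361 or z = -3 + sqrt(5) ~= -0.7639.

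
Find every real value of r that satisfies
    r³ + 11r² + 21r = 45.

r = -7.2426 or r = -5 or r = 1.2426

Rearrange: r³ + 11r² + 21r - 45 = 0.
Possible rational roots are divisors of -45. Testing r = -5 gives 0, so (r + 5) is a factor.
Divide: r³ + 11r² + 21r - 45 = (r + 5)(r² + 6r - 9).
Apply the quadratic formula to r² + 6r - 9 = 0: r = (-6 ± √72)/2, i.e. r ≈ 1.2426 or r ≈ -7.2426.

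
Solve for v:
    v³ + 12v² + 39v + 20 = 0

Possible rational roots are divisors of 20. Testing v = -5 gives 0, so (v + 5) is a factor.
Divide: v³ + 12v² + 39v + 20 = (v + 5)(v² + 7v + 4).
Apply the quadratic formula to v² + 7v + 4 = 0: v = (-7 ± √33)/2, i.e. v ≈ -0.6277 or v ≈ -6.3723.

v = -6.3723 or v = -5 or v = -0.6277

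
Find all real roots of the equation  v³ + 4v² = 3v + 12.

Rearrange: v³ + 4v² - 3v - 12 = 0.
Possible rational roots are divisors of -12. Testing v = -4 gives 0, so (v + 4) is a factor.
Divide: v³ + 4v² - 3v - 12 = (v + 4)(v² - 3).
Apply the quadratic formula to v² - 3 = 0: v = (0 ± √12)/2, i.e. v ≈ 1.7321 or v ≈ -1.7321.

v = -4 or v = -1.7321 or v = 1.7321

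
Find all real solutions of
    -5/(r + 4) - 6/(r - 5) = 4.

Multiply both sides by (r + 4)(r - 5):
-5(r - 5) - 6(r + 4) = 4(r + 4)(r - 5).
Expand and collect terms: 4r^2 + 7r - 81 = 0.
By the quadratic formula, r = (-7 +/- sqrt(1345)) / 8, so r ~= 3.7093 or r ~= -5.4593.
Neither value makes a denominator zero (r != -4, r != 5), so both are valid.

r = -5.4593 or r = 3.7093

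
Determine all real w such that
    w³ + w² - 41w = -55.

w = -7.4721 or w = 1.4721 or w = 5

Rearrange: w³ + w² - 41w + 55 = 0.
Possible rational roots are divisors of 55. Testing w = 5 gives 0, so (w - 5) is a factor.
Divide: w³ + w² - 41w + 55 = (w - 5)(w² + 6w - 11).
Apply the quadratic formula to w² + 6w - 11 = 0: w = (-6 ± √80)/2, i.e. w ≈ 1.4721 or w ≈ -7.4721.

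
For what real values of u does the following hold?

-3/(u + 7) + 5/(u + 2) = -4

Multiply both sides by (u + 7)(u + 2):
-3(u + 2) + 5(u + 7) = -4(u + 7)(u + 2).
Expand and collect terms: -4u² - 38u - 85 = 0.
By the quadratic formula, u = (38 ± √84) / -8, so u ≈ -5.8956 or u ≈ -3.6044.
Neither value makes a denominator zero (u ≠ -7, u ≠ -2), so both are valid.

u = -5.8956 or u = -3.6044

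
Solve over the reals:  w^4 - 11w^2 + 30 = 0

w = -2.4495 or w = -2.2361 or w = 2.2361 or w = 2.4495

Let u = w^2. The equation becomes u^2 - 11u + 30 = 0.
Factor: (u - 5)(u - 6) = 0, so u = 5 or u = 6.
w^2 = 5 gives w = +/-sqrt(5) ~= +/-2.2361.
w^2 = 6 gives w = +/-sqrt(6) ~= +/-2.4495.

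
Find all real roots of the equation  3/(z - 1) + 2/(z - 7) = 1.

z = 3 or z = 10

Multiply both sides by (z - 1)(z - 7):
3(z - 7) + 2(z - 1) = (z - 1)(z - 7).
Expand and collect terms: z² - 13z + 30 = 0.
Factor or apply the quadratic formula: z = 10 or z = 3.
Neither value makes a denominator zero (z ≠ 1, z ≠ 7), so both are valid.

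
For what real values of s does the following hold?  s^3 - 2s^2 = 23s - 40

Rearrange: s^3 - 2s^2 - 23s + 40 = 0.
Possible rational roots are divisors of 40. Testing s = 5 gives 0, so (s - 5) is a factor.
Divide: s^3 - 2s^2 - 23s + 40 = (s - 5)(s^2 + 3s - 8).
Apply the quadratic formula to s^2 + 3s - 8 = 0: s = (-3 +/- sqrt(41))/2, i.e. s ~= 1.7016 or s ~= -4.7016.

s = -4.7016 or s = 1.7016 or s = 5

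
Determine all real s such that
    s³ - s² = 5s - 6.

s = -2.3028 or s = 1.3028 or s = 2

Rearrange: s³ - s² - 5s + 6 = 0.
Possible rational roots are divisors of 6. Testing s = 2 gives 0, so (s - 2) is a factor.
Divide: s³ - s² - 5s + 6 = (s - 2)(s² + s - 3).
Apply the quadratic formula to s² + s - 3 = 0: s = (-1 ± √13)/2, i.e. s ≈ 1.3028 or s ≈ -2.3028.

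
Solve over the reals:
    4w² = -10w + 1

Rearrange to standard form: 4w² + 10w - 1 = 0.
Discriminant: (10)² − 4·4·(-1) = 116.
Quadratic formula: w = (-10 ± √116) / 8.
So w = -5/4 + √(29)/4 ≈ 0.0963 or w = -√(29)/4 - 5/4 ≈ -2.5963.

w = -2.5963 or w = 0.0963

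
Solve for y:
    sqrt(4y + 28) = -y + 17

Square both sides: 4y + 28 = (-y + 17)^2.
Expand and rearrange: y^2 - 38y + 261 = 0.
Solving gives y = 29 or y = 9.
Check each candidate in the original equation:
  y = 29: sqrt(144) = 12, while -y + 17 = -12 — extraneous.
  y = 9: sqrt(64) = 8, while -y + 17 = 8 — valid.

y = 9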